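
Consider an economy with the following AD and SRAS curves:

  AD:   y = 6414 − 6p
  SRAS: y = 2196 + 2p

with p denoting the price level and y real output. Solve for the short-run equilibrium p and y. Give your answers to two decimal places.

Set AD = SRAS: 6414 − 6p = 2196 + 2p, so 4218 = 8p and p = 527.25.
Substituting into AD, y = 6414 − 6p = 3250.50.

p = 527.25, y = 3250.50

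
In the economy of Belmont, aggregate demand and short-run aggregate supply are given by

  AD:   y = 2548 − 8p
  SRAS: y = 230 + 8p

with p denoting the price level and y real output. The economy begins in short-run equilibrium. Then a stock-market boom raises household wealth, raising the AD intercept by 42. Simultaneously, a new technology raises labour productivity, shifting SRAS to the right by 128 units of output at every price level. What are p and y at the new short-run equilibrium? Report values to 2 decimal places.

After both shocks: AD is y = 2590 − 8p and SRAS is y = 358 + 8p.
Setting them equal: 2232 = 16p, so p = 139.50.
Substituting into AD, y = 1474.00.

p = 139.50, y = 1474.00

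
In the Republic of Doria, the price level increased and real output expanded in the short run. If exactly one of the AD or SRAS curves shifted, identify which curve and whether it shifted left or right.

AD shifted right

P rose and Y rose. An AD shift moves P and Y in the same direction; an SRAS shift moves them in opposite directions.
Here P and Y moved in the same direction, so the AD curve shifted.
Since Y rose, AD shifted right.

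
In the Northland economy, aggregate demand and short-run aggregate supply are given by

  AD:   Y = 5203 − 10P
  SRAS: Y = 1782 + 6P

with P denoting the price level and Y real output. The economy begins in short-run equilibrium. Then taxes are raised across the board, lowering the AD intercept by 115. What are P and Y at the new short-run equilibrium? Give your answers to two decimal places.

P = 206.63, Y = 3021.75

This is a negative demand shock: AD shifts left.
New AD: Y = 5088 − 10P.
Set AD = SRAS: 5088 − 10P = 1782 + 6P, so 3306 = 16P and P = 206.63.
Substituting into AD, Y = 3021.75.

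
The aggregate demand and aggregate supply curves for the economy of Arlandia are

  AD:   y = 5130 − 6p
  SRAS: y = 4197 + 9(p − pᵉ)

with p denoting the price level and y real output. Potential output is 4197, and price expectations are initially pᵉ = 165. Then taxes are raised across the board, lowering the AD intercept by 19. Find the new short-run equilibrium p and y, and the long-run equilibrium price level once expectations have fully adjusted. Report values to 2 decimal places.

AD shifts left: new AD is y = 5111 − 6p. With pᵉ = 165, SRAS is y = 2712 + 9p.
Short run: 5111 − 6p = 2712 + 9p gives 2399 = 15p, so p = 159.93 and y = 5111 − 6p = 4151.40.
y = 4151.40 is below potential 4197; expectations adjust and SRAS shifts right until y = 4197.
Long run: on the new AD curve, 4197 = 5111 − 6p gives p = 152.33.

Short run: p = 159.93, y = 4151.40. Long run: p = 152.33.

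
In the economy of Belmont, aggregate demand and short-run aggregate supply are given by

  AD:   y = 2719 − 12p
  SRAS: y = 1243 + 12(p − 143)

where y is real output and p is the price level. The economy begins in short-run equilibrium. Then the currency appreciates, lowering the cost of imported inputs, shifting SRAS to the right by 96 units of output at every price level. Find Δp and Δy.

Δp = -4, Δy = +48

This is a positive supply shock: SRAS shifts right.
New SRAS: y = 12p − 377.
Set AD = SRAS: 2719 − 12p = 12p − 377, so 3096 = 24p and p = 129.
y = 2719 − 12·129 = 1171.
Initially p = 133, y = 1123, so Δp = -4 and Δy = +48.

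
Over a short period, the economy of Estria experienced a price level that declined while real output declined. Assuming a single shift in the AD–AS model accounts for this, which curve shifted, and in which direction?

P fell and Y fell. An AD shift moves P and Y in the same direction; an SRAS shift moves them in opposite directions.
Here P and Y moved in the same direction, so the AD curve shifted.
Since Y fell, AD shifted left.

AD shifted left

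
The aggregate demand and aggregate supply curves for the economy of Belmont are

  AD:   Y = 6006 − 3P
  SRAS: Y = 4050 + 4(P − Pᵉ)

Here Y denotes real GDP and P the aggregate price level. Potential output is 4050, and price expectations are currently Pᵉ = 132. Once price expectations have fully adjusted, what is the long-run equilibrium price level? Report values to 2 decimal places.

Short run: with Pᵉ = 132, SRAS is Y = 3522 + 4P. Setting AD = SRAS gives 2484 = 7P, so P = 354.86 and Y = 6006 − 3P = 4941.43.
Output 4941.43 is above potential 4050, so over time expected prices rise and SRAS shifts left until Y returns to 4050.
Long run: Y = 4050 on the AD curve gives 4050 = 6006 − 3P, so P = 652.00.

Long-run P = 652.00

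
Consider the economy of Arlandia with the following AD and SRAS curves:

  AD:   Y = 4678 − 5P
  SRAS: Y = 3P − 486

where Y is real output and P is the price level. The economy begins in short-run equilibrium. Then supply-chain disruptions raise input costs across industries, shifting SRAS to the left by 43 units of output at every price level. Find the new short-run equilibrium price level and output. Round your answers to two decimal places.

P = 650.88, Y = 1423.63

This is a negative supply shock: SRAS shifts left.
New SRAS: Y = 3P − 529.
Set AD = SRAS: 4678 − 5P = 3P − 529, so 5207 = 8P and P = 650.88.
Substituting into AD, Y = 1423.63.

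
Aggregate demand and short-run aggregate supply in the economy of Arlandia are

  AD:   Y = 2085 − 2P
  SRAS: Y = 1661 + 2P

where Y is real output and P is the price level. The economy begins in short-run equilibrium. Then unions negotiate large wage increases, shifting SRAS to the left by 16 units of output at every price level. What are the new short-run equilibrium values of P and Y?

This is a negative supply shock: SRAS shifts left.
New SRAS: Y = 1645 + 2P.
Set AD = SRAS: 2085 − 2P = 1645 + 2P, so 440 = 4P and P = 110.
Y = 2085 − 2·110 = 1865.

P = 110, Y = 1865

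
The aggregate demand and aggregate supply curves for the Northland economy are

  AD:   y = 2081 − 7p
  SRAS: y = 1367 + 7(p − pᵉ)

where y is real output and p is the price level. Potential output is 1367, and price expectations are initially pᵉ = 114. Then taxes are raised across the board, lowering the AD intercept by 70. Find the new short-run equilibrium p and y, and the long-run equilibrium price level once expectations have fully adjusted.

Short run: p = 103, y = 1290. Long run: p = 92.

AD shifts left: new AD is y = 2011 − 7p. With pᵉ = 114, SRAS is y = 569 + 7p.
Short run: 2011 − 7p = 569 + 7p gives 1442 = 14p, so p = 103 and y = 2011 − 7·103 = 1290.
y = 1290 is below potential 1367; expectations adjust and SRAS shifts right until y = 1367.
Long run: on the new AD curve, 1367 = 2011 − 7p gives p = 92.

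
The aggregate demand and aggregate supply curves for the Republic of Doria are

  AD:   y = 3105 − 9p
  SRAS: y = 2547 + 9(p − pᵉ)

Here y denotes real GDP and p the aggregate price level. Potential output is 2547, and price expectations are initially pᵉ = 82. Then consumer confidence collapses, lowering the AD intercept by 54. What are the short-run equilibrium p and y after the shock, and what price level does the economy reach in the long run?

AD shifts left: new AD is y = 3051 − 9p. With pᵉ = 82, SRAS is y = 1809 + 9p.
Short run: 3051 − 9p = 1809 + 9p gives 1242 = 18p, so p = 69 and y = 3051 − 9·69 = 2430.
y = 2430 is below potential 2547; expectations adjust and SRAS shifts right until y = 2547.
Long run: on the new AD curve, 2547 = 3051 − 9p gives p = 56.

Short run: p = 69, y = 2430. Long run: p = 56.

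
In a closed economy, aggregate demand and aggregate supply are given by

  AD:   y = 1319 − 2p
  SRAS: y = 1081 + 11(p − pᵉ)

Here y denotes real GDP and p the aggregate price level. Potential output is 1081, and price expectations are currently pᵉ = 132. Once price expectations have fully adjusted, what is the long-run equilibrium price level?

Long-run p = 119

Short run: with pᵉ = 132, SRAS is y = 11p − 371. Setting AD = SRAS gives 1690 = 13p, so p = 130 and y = 1319 − 2·130 = 1059.
Output 1059 is below potential 1081, so over time expected prices fall and SRAS shifts right until y returns to 1081.
Long run: y = 1081 on the AD curve gives 1081 = 1319 − 2p, so p = 119.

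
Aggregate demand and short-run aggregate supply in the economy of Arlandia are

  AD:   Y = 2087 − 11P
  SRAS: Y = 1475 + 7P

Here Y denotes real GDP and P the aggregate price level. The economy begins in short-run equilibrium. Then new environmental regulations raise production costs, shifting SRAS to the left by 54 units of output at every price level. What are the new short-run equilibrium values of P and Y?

This is a negative supply shock: SRAS shifts left.
New SRAS: Y = 1421 + 7P.
Set AD = SRAS: 2087 − 11P = 1421 + 7P, so 666 = 18P and P = 37.
Y = 2087 − 11·37 = 1680.

P = 37, Y = 1680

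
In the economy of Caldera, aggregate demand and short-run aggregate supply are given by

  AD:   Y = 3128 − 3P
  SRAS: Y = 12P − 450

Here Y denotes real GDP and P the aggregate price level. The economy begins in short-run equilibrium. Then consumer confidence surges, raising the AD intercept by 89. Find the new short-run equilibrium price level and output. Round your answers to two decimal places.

This is a positive demand shock: AD shifts right.
New AD: Y = 3217 − 3P.
Set AD = SRAS: 3217 − 3P = 12P − 450, so 3667 = 15P and P = 244.47.
Substituting into AD, Y = 2483.60.

P = 244.47, Y = 2483.60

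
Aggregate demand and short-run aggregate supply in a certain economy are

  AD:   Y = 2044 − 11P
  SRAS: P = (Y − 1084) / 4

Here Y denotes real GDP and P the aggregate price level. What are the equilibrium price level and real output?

P = 64, Y = 1340

Rearrange SRAS to Y = 1084 + 4P.
Set AD = SRAS: 2044 − 11P = 1084 + 4P, so 960 = 15P and P = 64.
Then Y = 2044 − 11·64 = 1340.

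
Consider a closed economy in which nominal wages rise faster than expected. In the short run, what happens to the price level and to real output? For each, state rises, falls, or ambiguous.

Price level: rises; output: falls

This is an adverse supply shock: SRAS shifts left.
Moving along the downward-sloping AD curve, P rises and Y falls.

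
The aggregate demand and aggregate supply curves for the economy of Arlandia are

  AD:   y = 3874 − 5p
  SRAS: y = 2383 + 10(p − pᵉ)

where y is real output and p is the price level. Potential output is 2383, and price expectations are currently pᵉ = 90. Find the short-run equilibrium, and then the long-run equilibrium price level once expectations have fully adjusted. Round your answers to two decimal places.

Short run: p = 159.40, y = 3077.00. Long run: p = 298.20.

Short run: with pᵉ = 90, SRAS is y = 1483 + 10p. Setting AD = SRAS gives 2391 = 15p, so p = 159.40 and y = 3874 − 5p = 3077.00.
Output 3077.00 is above potential 2383, so over time expected prices rise and SRAS shifts left until y returns to 2383.
Long run: y = 2383 on the AD curve gives 2383 = 3874 − 5p, so p = 298.20.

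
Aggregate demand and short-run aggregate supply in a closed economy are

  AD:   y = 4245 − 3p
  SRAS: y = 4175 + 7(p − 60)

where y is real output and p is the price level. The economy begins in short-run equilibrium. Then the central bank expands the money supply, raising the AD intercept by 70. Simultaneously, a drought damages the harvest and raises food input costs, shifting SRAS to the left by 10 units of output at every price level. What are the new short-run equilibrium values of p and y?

After both shocks: AD is y = 4315 − 3p and SRAS is y = 3745 + 7p.
Setting them equal: 570 = 10p, so p = 57.
y = 4315 − 3·57 = 4144.

p = 57, y = 4144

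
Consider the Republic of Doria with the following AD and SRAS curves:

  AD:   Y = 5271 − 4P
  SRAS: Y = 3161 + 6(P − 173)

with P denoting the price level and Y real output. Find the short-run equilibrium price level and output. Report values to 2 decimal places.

Write SRAS as Y = 3161 + 6P − 1038 = 2123 + 6P.
Set AD = SRAS: 5271 − 4P = 2123 + 6P, so 3148 = 10P and P = 314.80.
Substituting into AD, Y = 5271 − 4P = 4011.80.

P = 314.80, Y = 4011.80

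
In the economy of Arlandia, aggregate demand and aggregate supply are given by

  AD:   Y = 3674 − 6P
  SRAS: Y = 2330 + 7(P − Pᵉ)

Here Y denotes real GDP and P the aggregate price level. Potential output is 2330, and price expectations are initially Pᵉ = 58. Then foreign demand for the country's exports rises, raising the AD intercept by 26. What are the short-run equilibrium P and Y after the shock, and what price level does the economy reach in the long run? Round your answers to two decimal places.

Short run: P = 136.62, Y = 2880.31. Long run: P = 228.33.

AD shifts right: new AD is Y = 3700 − 6P. With Pᵉ = 58, SRAS is Y = 1924 + 7P.
Short run: 3700 − 6P = 1924 + 7P gives 1776 = 13P, so P = 136.62 and Y = 3700 − 6P = 2880.31.
Y = 2880.31 is above potential 2330; expectations adjust and SRAS shifts left until Y = 2330.
Long run: on the new AD curve, 2330 = 3700 − 6P gives P = 228.33.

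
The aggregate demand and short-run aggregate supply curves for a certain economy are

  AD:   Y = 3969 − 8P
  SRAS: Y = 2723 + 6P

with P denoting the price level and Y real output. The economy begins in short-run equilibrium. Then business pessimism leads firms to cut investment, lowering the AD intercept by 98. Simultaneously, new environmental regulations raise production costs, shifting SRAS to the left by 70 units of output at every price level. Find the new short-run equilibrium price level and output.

P = 87, Y = 3175

After both shocks: AD is Y = 3871 − 8P and SRAS is Y = 2653 + 6P.
Setting them equal: 1218 = 14P, so P = 87.
Y = 3871 − 8·87 = 3175.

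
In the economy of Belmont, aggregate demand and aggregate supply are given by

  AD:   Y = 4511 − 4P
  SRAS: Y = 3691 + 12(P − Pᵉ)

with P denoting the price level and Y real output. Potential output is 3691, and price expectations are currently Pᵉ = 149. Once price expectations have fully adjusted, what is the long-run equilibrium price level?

Long-run P = 205

Short run: with Pᵉ = 149, SRAS is Y = 1903 + 12P. Setting AD = SRAS gives 2608 = 16P, so P = 163 and Y = 4511 − 4·163 = 3859.
Output 3859 is above potential 3691, so over time expected prices rise and SRAS shifts left until Y returns to 3691.
Long run: Y = 3691 on the AD curve gives 3691 = 4511 − 4P, so P = 205.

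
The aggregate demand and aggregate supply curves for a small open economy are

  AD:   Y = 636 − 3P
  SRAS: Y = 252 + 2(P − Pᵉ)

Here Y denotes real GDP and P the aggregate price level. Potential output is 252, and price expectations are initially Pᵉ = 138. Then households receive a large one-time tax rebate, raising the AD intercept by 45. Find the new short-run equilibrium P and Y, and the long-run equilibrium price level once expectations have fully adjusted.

Short run: P = 141, Y = 258. Long run: P = 143.

AD shifts right: new AD is Y = 681 − 3P. With Pᵉ = 138, SRAS is Y = 2P − 24.
Short run: 681 − 3P = 2P − 24 gives 705 = 5P, so P = 141 and Y = 681 − 3·141 = 258.
Y = 258 is above potential 252; expectations adjust and SRAS shifts left until Y = 252.
Long run: on the new AD curve, 252 = 681 − 3P gives P = 143.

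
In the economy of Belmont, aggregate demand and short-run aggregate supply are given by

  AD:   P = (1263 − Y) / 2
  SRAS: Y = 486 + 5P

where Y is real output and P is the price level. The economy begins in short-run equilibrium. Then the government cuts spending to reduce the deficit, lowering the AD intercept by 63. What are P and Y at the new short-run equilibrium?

P = 102, Y = 996

This is a negative demand shock: AD shifts left.
New AD: Y = 1200 − 2P.
Set AD = SRAS: 1200 − 2P = 486 + 5P, so 714 = 7P and P = 102.
Y = 1200 − 2·102 = 996.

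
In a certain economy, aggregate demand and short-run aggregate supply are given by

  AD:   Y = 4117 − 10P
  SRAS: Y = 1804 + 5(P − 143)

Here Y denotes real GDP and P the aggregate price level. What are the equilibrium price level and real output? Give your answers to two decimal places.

Write SRAS as Y = 1804 + 5P − 715 = 1089 + 5P.
Set AD = SRAS: 4117 − 10P = 1089 + 5P, so 3028 = 15P and P = 201.87.
Substituting into AD, Y = 4117 − 10P = 2098.33.

P = 201.87, Y = 2098.33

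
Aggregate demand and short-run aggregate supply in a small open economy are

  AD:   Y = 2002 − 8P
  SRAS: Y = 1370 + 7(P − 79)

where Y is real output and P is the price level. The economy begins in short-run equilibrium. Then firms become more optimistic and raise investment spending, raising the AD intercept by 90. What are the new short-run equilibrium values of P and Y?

P = 85, Y = 1412

This is a positive demand shock: AD shifts right.
New AD: Y = 2092 − 8P.
SRAS can be written Y = 817 + 7P.
Set AD = SRAS: 2092 − 8P = 817 + 7P, so 1275 = 15P and P = 85.
Y = 2092 − 8·85 = 1412.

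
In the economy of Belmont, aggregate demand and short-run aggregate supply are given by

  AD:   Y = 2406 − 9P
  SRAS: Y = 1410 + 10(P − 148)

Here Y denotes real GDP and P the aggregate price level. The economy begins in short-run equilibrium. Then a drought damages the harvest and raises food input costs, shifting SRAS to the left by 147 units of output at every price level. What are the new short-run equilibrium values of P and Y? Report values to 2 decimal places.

This is a negative supply shock: SRAS shifts left.
New SRAS: Y = 10P − 217.
Set AD = SRAS: 2406 − 9P = 10P − 217, so 2623 = 19P and P = 138.05.
Substituting into AD, Y = 1163.53.

P = 138.05, Y = 1163.53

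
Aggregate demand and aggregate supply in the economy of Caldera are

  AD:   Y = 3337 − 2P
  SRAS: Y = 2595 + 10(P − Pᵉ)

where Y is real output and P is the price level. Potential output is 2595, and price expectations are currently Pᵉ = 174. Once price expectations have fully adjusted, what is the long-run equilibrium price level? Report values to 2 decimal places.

Long-run P = 371.00

Short run: with Pᵉ = 174, SRAS is Y = 855 + 10P. Setting AD = SRAS gives 2482 = 12P, so P = 206.83 and Y = 3337 − 2P = 2923.33.
Output 2923.33 is above potential 2595, so over time expected prices rise and SRAS shifts left until Y returns to 2595.
Long run: Y = 2595 on the AD curve gives 2595 = 3337 − 2P, so P = 371.00.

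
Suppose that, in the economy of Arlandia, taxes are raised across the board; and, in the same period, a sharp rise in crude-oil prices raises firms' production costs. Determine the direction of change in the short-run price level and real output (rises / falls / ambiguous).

The first event is a negative demand shock: AD shifts left, which by itself pushes P down and Y down.
The second is an adverse supply shock: SRAS shifts left, which by itself pushes P up and Y down.
The two shocks push P in opposite directions, so the effect on P is ambiguous. Both shocks push Y down, so Y falls.

Price level: ambiguous; output: falls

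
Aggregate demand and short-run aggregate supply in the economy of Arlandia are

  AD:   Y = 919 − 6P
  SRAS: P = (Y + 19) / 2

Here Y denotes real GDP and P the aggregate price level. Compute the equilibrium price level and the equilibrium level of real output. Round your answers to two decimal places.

Rearrange SRAS to Y = 2P − 19.
Set AD = SRAS: 919 − 6P = 2P − 19, so 938 = 8P and P = 117.25.
Substituting into AD, Y = 919 − 6P = 215.50.

P = 117.25, Y = 215.50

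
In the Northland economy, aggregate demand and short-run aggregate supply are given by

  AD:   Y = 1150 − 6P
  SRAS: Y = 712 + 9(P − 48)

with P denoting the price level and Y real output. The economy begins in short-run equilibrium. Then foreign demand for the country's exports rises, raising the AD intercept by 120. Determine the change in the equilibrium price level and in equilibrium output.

ΔP = +8, ΔY = +72

This is a positive demand shock: AD shifts right.
New AD: Y = 1270 − 6P.
SRAS can be written Y = 280 + 9P.
Set AD = SRAS: 1270 − 6P = 280 + 9P, so 990 = 15P and P = 66.
Y = 1270 − 6·66 = 874.
Initially P = 58, Y = 802, so ΔP = +8 and ΔY = +72.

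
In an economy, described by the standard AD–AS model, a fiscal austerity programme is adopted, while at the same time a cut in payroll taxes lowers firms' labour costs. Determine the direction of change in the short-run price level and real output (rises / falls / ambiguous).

Price level: falls; output: ambiguous

The first event is a negative demand shock: AD shifts left, which by itself pushes P down and Y down.
The second is a favourable supply shock: SRAS shifts right, which by itself pushes P down and Y up.
Both shocks push P down, so P falls. The two shocks push Y in opposite directions, so the effect on Y is ambiguous.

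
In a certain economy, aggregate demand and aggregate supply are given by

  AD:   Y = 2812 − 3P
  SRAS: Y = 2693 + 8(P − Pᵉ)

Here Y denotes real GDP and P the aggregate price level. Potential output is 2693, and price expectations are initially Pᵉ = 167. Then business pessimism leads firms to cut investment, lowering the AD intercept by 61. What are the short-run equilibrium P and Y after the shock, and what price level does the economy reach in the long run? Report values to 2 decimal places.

AD shifts left: new AD is Y = 2751 − 3P. With Pᵉ = 167, SRAS is Y = 1357 + 8P.
Short run: 2751 − 3P = 1357 + 8P gives 1394 = 11P, so P = 126.73 and Y = 2751 − 3P = 2370.82.
Y = 2370.82 is below potential 2693; expectations adjust and SRAS shifts right until Y = 2693.
Long run: on the new AD curve, 2693 = 2751 − 3P gives P = 19.33.

Short run: P = 126.73, Y = 2370.82. Long run: P = 19.33.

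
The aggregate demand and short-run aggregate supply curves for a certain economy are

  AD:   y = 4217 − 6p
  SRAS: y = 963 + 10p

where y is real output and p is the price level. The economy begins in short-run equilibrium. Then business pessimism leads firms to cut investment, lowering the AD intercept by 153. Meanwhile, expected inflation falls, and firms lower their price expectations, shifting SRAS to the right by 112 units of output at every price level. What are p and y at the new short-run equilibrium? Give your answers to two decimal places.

p = 186.81, y = 2943.13

After both shocks: AD is y = 4064 − 6p and SRAS is y = 1075 + 10p.
Setting them equal: 2989 = 16p, so p = 186.81.
Substituting into AD, y = 2943.13.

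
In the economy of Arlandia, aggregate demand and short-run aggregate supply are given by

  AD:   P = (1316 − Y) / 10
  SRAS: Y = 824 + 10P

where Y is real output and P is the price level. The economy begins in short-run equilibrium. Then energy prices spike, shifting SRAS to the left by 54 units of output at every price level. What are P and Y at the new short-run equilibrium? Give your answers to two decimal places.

This is a negative supply shock: SRAS shifts left.
New SRAS: Y = 770 + 10P.
Set AD = SRAS: 1316 − 10P = 770 + 10P, so 546 = 20P and P = 27.30.
Substituting into AD, Y = 1043.00.

P = 27.30, Y = 1043.00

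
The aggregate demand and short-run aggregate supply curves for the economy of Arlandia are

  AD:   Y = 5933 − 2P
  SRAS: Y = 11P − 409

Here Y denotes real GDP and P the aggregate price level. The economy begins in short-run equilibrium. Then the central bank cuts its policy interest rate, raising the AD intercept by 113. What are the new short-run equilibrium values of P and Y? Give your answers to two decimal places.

This is a positive demand shock: AD shifts right.
New AD: Y = 6046 − 2P.
Set AD = SRAS: 6046 − 2P = 11P − 409, so 6455 = 13P and P = 496.54.
Substituting into AD, Y = 5052.92.

P = 496.54, Y = 5052.92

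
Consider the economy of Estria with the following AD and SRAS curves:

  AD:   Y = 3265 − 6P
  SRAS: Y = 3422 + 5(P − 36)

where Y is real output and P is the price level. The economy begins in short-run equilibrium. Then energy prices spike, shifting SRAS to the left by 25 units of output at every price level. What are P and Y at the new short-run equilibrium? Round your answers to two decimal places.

P = 4.36, Y = 3238.82

This is a negative supply shock: SRAS shifts left.
New SRAS: Y = 3217 + 5P.
Set AD = SRAS: 3265 − 6P = 3217 + 5P, so 48 = 11P and P = 4.36.
Substituting into AD, Y = 3238.82.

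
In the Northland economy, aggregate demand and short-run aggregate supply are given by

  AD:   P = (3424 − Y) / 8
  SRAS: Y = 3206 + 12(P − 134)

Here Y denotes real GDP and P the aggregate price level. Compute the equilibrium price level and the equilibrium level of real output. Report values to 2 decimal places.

Write SRAS as Y = 3206 + 12P − 1608 = 1598 + 12P.
Rearrange AD to Y = 3424 − 8P.
Set AD = SRAS: 3424 − 8P = 1598 + 12P, so 1826 = 20P and P = 91.30.
Substituting into AD, Y = 3424 − 8P = 2693.60.

P = 91.30, Y = 2693.60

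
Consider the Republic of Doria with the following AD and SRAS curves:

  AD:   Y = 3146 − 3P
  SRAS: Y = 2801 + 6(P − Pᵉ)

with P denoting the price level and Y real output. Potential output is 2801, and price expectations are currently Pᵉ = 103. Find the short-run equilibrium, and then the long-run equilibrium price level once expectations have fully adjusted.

Short run: with Pᵉ = 103, SRAS is Y = 2183 + 6P. Setting AD = SRAS gives 963 = 9P, so P = 107 and Y = 3146 − 3·107 = 2825.
Output 2825 is above potential 2801, so over time expected prices rise and SRAS shifts left until Y returns to 2801.
Long run: Y = 2801 on the AD curve gives 2801 = 3146 − 3P, so P = 115.

Short run: P = 107, Y = 2825. Long run: P = 115.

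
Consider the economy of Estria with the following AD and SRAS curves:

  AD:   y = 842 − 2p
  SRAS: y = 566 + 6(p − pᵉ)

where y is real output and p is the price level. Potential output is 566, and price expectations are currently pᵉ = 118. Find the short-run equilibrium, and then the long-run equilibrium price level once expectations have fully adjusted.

Short run: with pᵉ = 118, SRAS is y = 6p − 142. Setting AD = SRAS gives 984 = 8p, so p = 123 and y = 842 − 2·123 = 596.
Output 596 is above potential 566, so over time expected prices rise and SRAS shifts left until y returns to 566.
Long run: y = 566 on the AD curve gives 566 = 842 − 2p, so p = 138.

Short run: p = 123, y = 596. Long run: p = 138.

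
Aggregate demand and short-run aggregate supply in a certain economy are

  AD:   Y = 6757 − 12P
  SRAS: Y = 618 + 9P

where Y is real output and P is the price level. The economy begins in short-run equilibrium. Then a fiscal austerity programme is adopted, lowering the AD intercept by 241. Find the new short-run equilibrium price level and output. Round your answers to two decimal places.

This is a negative demand shock: AD shifts left.
New AD: Y = 6516 − 12P.
Set AD = SRAS: 6516 − 12P = 618 + 9P, so 5898 = 21P and P = 280.86.
Substituting into AD, Y = 3145.71.

P = 280.86, Y = 3145.71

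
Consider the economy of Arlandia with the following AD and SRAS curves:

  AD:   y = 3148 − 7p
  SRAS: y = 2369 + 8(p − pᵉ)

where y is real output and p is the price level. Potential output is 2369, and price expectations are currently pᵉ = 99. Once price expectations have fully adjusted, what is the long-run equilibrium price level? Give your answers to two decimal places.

Short run: with pᵉ = 99, SRAS is y = 1577 + 8p. Setting AD = SRAS gives 1571 = 15p, so p = 104.73 and y = 3148 − 7p = 2414.87.
Output 2414.87 is above potential 2369, so over time expected prices rise and SRAS shifts left until y returns to 2369.
Long run: y = 2369 on the AD curve gives 2369 = 3148 − 7p, so p = 111.29.

Long-run p = 111.29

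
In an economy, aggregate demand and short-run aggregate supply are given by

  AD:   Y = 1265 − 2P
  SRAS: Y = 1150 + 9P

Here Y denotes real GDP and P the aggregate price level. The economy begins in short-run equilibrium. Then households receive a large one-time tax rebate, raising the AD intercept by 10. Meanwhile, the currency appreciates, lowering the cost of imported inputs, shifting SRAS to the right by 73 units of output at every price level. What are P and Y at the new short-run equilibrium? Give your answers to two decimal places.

After both shocks: AD is Y = 1275 − 2P and SRAS is Y = 1223 + 9P.
Setting them equal: 52 = 11P, so P = 4.73.
Substituting into AD, Y = 1265.55.

P = 4.73, Y = 1265.55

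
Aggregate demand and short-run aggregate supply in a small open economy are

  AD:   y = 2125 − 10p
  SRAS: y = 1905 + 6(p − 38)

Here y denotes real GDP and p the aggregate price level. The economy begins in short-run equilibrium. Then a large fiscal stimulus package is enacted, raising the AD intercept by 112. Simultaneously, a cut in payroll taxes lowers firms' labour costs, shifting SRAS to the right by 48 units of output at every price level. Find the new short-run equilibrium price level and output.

After both shocks: AD is y = 2237 − 10p and SRAS is y = 1725 + 6p.
Setting them equal: 512 = 16p, so p = 32.
y = 2237 − 10·32 = 1917.

p = 32, y = 1917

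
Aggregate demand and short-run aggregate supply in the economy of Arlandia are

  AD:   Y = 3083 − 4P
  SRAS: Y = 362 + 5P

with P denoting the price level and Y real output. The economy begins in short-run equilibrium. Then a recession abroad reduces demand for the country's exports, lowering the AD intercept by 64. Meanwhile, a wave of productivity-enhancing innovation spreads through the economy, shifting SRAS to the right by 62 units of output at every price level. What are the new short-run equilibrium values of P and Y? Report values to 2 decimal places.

P = 288.33, Y = 1865.67

After both shocks: AD is Y = 3019 − 4P and SRAS is Y = 424 + 5P.
Setting them equal: 2595 = 9P, so P = 288.33.
Substituting into AD, Y = 1865.67.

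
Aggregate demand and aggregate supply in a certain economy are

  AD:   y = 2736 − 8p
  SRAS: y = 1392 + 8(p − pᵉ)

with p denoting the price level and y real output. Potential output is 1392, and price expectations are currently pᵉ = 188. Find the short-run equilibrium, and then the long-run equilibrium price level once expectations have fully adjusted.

Short run: with pᵉ = 188, SRAS is y = 8p − 112. Setting AD = SRAS gives 2848 = 16p, so p = 178 and y = 2736 − 8·178 = 1312.
Output 1312 is below potential 1392, so over time expected prices fall and SRAS shifts right until y returns to 1392.
Long run: y = 1392 on the AD curve gives 1392 = 2736 − 8p, so p = 168.

Short run: p = 178, y = 1312. Long run: p = 168.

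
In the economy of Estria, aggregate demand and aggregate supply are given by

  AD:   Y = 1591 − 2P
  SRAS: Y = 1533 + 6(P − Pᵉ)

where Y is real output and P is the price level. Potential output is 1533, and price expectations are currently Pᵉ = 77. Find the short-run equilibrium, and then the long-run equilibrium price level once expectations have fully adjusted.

Short run: with Pᵉ = 77, SRAS is Y = 1071 + 6P. Setting AD = SRAS gives 520 = 8P, so P = 65 and Y = 1591 − 2·65 = 1461.
Output 1461 is below potential 1533, so over time expected prices fall and SRAS shifts right until Y returns to 1533.
Long run: Y = 1533 on the AD curve gives 1533 = 1591 − 2P, so P = 29.

Short run: P = 65, Y = 1461. Long run: P = 29.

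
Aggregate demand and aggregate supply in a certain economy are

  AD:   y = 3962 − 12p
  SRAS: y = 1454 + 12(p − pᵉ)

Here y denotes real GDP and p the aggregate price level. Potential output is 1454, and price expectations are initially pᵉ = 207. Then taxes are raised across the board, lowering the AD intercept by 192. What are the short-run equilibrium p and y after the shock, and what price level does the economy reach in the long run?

AD shifts left: new AD is y = 3770 − 12p. With pᵉ = 207, SRAS is y = 12p − 1030.
Short run: 3770 − 12p = 12p − 1030 gives 4800 = 24p, so p = 200 and y = 3770 − 12·200 = 1370.
y = 1370 is below potential 1454; expectations adjust and SRAS shifts right until y = 1454.
Long run: on the new AD curve, 1454 = 3770 − 12p gives p = 193.

Short run: p = 200, y = 1370. Long run: p = 193.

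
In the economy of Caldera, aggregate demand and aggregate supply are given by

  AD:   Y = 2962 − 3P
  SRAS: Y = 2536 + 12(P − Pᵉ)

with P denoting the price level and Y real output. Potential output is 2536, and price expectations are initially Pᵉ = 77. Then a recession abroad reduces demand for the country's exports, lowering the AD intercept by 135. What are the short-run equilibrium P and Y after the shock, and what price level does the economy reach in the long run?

Short run: P = 81, Y = 2584. Long run: P = 97.

AD shifts left: new AD is Y = 2827 − 3P. With Pᵉ = 77, SRAS is Y = 1612 + 12P.
Short run: 2827 − 3P = 1612 + 12P gives 1215 = 15P, so P = 81 and Y = 2827 − 3·81 = 2584.
Y = 2584 is above potential 2536; expectations adjust and SRAS shifts left until Y = 2536.
Long run: on the new AD curve, 2536 = 2827 − 3P gives P = 97.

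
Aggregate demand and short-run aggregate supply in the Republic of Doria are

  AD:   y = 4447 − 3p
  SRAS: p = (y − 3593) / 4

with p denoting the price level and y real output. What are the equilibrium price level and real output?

Rearrange SRAS to y = 3593 + 4p.
Set AD = SRAS: 4447 − 3p = 3593 + 4p, so 854 = 7p and p = 122.
Then y = 4447 − 3·122 = 4081.

p = 122, y = 4081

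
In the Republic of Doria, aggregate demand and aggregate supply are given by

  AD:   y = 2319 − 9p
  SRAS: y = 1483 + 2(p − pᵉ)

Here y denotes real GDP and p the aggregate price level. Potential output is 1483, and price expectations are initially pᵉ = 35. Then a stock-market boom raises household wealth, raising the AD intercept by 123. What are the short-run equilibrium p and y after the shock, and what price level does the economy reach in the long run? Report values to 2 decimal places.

AD shifts right: new AD is y = 2442 − 9p. With pᵉ = 35, SRAS is y = 1413 + 2p.
Short run: 2442 − 9p = 1413 + 2p gives 1029 = 11p, so p = 93.55 and y = 2442 − 9p = 1600.09.
y = 1600.09 is above potential 1483; expectations adjust and SRAS shifts left until y = 1483.
Long run: on the new AD curve, 1483 = 2442 − 9p gives p = 106.56.

Short run: p = 93.55, y = 1600.09. Long run: p = 106.56.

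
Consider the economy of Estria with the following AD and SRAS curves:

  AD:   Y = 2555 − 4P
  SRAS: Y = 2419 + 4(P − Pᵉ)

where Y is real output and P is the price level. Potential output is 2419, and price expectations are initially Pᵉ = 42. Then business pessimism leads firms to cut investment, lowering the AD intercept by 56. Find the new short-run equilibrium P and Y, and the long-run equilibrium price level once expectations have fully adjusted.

AD shifts left: new AD is Y = 2499 − 4P. With Pᵉ = 42, SRAS is Y = 2251 + 4P.
Short run: 2499 − 4P = 2251 + 4P gives 248 = 8P, so P = 31 and Y = 2499 − 4·31 = 2375.
Y = 2375 is below potential 2419; expectations adjust and SRAS shifts right until Y = 2419.
Long run: on the new AD curve, 2419 = 2499 − 4P gives P = 20.

Short run: P = 31, Y = 2375. Long run: P = 20.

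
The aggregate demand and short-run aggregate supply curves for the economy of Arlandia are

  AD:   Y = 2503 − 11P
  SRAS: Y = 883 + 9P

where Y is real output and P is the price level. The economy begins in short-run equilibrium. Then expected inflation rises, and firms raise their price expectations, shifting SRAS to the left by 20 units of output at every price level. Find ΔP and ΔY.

ΔP = +1, ΔY = -11

This is a negative supply shock: SRAS shifts left.
New SRAS: Y = 863 + 9P.
Set AD = SRAS: 2503 − 11P = 863 + 9P, so 1640 = 20P and P = 82.
Y = 2503 − 11·82 = 1601.
Initially P = 81, Y = 1612, so ΔP = +1 and ΔY = -11.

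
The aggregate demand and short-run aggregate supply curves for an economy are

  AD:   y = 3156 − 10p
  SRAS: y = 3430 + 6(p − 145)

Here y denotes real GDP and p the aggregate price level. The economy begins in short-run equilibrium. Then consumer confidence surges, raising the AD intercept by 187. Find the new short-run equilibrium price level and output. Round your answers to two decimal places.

p = 48.94, y = 2853.63

This is a positive demand shock: AD shifts right.
New AD: y = 3343 − 10p.
SRAS can be written y = 2560 + 6p.
Set AD = SRAS: 3343 − 10p = 2560 + 6p, so 783 = 16p and p = 48.94.
Substituting into AD, y = 2853.63.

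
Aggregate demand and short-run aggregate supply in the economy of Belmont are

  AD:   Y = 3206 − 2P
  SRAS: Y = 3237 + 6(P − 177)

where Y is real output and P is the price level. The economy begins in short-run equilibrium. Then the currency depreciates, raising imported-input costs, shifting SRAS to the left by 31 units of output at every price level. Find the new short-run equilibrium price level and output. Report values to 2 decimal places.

P = 132.75, Y = 2940.50

This is a negative supply shock: SRAS shifts left.
New SRAS: Y = 2144 + 6P.
Set AD = SRAS: 3206 − 2P = 2144 + 6P, so 1062 = 8P and P = 132.75.
Substituting into AD, Y = 2940.50.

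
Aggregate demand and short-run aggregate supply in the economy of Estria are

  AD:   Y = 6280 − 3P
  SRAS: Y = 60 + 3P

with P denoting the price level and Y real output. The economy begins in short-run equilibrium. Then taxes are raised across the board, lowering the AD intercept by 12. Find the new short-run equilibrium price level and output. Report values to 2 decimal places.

P = 1034.67, Y = 3164.00

This is a negative demand shock: AD shifts left.
New AD: Y = 6268 − 3P.
Set AD = SRAS: 6268 − 3P = 60 + 3P, so 6208 = 6P and P = 1034.67.
Substituting into AD, Y = 3164.00.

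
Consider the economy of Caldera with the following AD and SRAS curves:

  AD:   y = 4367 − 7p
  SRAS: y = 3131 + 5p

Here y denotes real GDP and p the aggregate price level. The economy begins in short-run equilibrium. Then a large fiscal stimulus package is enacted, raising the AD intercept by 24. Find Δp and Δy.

Δp = +2, Δy = +10

This is a positive demand shock: AD shifts right.
New AD: y = 4391 − 7p.
Set AD = SRAS: 4391 − 7p = 3131 + 5p, so 1260 = 12p and p = 105.
y = 4391 − 7·105 = 3656.
Initially p = 103, y = 3646, so Δp = +2 and Δy = +10.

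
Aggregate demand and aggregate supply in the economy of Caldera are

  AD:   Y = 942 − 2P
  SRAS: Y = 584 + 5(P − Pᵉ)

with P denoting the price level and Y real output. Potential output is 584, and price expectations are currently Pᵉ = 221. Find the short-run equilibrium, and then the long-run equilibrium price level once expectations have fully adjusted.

Short run: with Pᵉ = 221, SRAS is Y = 5P − 521. Setting AD = SRAS gives 1463 = 7P, so P = 209 and Y = 942 − 2·209 = 524.
Output 524 is below potential 584, so over time expected prices fall and SRAS shifts right until Y returns to 584.
Long run: Y = 584 on the AD curve gives 584 = 942 − 2P, so P = 179.

Short run: P = 209, Y = 524. Long run: P = 179.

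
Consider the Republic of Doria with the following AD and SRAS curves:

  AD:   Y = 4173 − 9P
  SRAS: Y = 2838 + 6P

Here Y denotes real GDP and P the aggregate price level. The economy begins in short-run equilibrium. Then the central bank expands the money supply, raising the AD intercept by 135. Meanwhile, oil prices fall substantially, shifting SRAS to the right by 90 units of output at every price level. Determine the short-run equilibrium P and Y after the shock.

P = 92, Y = 3480

After both shocks: AD is Y = 4308 − 9P and SRAS is Y = 2928 + 6P.
Setting them equal: 1380 = 15P, so P = 92.
Y = 4308 − 9·92 = 3480.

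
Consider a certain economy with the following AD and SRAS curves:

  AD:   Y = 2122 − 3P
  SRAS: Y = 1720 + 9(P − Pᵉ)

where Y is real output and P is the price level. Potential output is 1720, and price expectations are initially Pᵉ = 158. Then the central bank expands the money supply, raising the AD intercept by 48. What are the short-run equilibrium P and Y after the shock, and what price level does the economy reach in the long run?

Short run: P = 156, Y = 1702. Long run: P = 150.

AD shifts right: new AD is Y = 2170 − 3P. With Pᵉ = 158, SRAS is Y = 298 + 9P.
Short run: 2170 − 3P = 298 + 9P gives 1872 = 12P, so P = 156 and Y = 2170 − 3·156 = 1702.
Y = 1702 is below potential 1720; expectations adjust and SRAS shifts right until Y = 1720.
Long run: on the new AD curve, 1720 = 2170 − 3P gives P = 150.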